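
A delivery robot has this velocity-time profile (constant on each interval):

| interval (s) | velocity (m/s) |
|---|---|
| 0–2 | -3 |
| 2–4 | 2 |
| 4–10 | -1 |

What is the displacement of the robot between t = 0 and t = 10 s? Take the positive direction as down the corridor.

-8 m

Displacement is the signed area under the v-t curve.
0–2 s: -3 × 2 = -6 m
2–4 s: 2 × 2 = 4 m
4–10 s: -1 × 6 = -6 m
Net displacement = -8 m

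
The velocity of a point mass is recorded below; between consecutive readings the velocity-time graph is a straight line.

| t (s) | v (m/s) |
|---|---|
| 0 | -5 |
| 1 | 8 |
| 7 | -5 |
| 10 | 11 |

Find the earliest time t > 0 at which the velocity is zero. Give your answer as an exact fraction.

v changes sign on 0–1 s (from -5 to 8); the graph is linear there, so v = 0 at t = 0 + (5)·(1 − 0)/(8 − -5) = 5/13 s.

t = 5/13 s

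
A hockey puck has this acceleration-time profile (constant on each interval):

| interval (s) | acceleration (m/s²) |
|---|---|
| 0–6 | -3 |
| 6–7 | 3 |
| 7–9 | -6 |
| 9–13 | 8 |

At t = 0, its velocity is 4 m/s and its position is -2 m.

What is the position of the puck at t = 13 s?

On each constant-a segment, Δv = aΔt and Δx = v₀Δt + ½aΔt²; chain segment to segment.
0–6 s: v starts 4 m/s; Δx = 4·6 + ½·-3·6² = -30 m; v ends -14 m/s.
6–7 s: v starts -14 m/s; Δx = -14·1 + ½·3·1² = -12.5 m; v ends -11 m/s.
7–9 s: v starts -11 m/s; Δx = -11·2 + ½·-6·2² = -34 m; v ends -23 m/s.
9–13 s: v starts -23 m/s; Δx = -23·4 + ½·8·4² = -28 m; v ends 9 m/s.
x(13) = -2 + Σ Δx = -106.5 m.

-106.5 m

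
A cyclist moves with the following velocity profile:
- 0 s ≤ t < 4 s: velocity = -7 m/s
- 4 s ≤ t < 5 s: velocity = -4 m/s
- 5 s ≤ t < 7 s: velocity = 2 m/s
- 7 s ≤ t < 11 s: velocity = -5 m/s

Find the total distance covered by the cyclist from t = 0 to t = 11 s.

Distance (not displacement) is the total path length: add the absolute areas under v-t.
0–4 s: |-7| × 4 = 28 m
4–5 s: |-4| × 1 = 4 m
5–7 s: |2| × 2 = 4 m
7–11 s: |-5| × 4 = 20 m
Total distance = 56 m

56 m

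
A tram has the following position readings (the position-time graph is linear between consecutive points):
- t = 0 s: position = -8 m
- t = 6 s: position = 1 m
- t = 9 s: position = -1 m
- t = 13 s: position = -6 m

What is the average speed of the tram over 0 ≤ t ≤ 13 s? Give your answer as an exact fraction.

Average speed = (total path length)/(elapsed time); on a piecewise-linear x-t graph the path length is Σ|Δx|.
0–6 s: |Δx| = |1 − -8| = 9 m
6–9 s: |Δx| = |-1 − 1| = 2 m
9–13 s: |Δx| = |-6 − -1| = 5 m
Total path = 16 m; average speed = 16/13 = 16/13 m/s.

16/13 m/s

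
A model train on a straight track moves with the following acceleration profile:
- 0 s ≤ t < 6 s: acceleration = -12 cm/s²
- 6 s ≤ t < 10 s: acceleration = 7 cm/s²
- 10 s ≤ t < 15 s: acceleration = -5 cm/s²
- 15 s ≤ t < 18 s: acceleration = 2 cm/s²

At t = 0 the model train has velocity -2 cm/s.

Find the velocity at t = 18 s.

Δv equals the area under the a-t graph; then v = v₀ + Δv.
0–6 s: -12 × 6 = -72 cm/s
6–10 s: 7 × 4 = 28 cm/s
10–15 s: -5 × 5 = -25 cm/s
15–18 s: 2 × 3 = 6 cm/s
Δv = -63 cm/s, so v(18) = -2 + (-63) = -65 cm/s.

-65 cm/s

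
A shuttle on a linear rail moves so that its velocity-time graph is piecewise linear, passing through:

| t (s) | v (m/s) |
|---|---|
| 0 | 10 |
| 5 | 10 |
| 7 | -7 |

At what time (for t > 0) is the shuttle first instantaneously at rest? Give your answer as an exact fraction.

t = 105/17 s

v changes sign on 5–7 s (from 10 to -7); the graph is linear there, so v = 0 at t = 5 + (-10)·(7 − 5)/(-7 − 10) = 105/17 s.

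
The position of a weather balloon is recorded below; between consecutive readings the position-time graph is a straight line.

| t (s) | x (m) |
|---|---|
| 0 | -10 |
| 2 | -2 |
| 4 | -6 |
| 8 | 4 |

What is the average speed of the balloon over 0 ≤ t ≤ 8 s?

2.75 m/s

Average speed = (total path length)/(elapsed time); on a piecewise-linear x-t graph the path length is Σ|Δx|.
0–2 s: |Δx| = |-2 − -10| = 8 m
2–4 s: |Δx| = |-6 − -2| = 4 m
4–8 s: |Δx| = |4 − -6| = 10 m
Total path = 22 m; average speed = 22/8 = 2.75 m/s.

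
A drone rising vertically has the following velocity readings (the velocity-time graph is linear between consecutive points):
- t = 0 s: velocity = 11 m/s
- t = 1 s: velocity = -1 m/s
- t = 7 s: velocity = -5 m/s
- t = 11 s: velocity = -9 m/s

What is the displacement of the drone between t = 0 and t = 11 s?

-41 m

Net displacement equals the area under the velocity-time graph (areas below the axis count negative).
0–1 s: ½(11 + -1)(1) = 5 m
1–7 s: ½(-1 + -5)(6) = -18 m
7–11 s: ½(-5 + -9)(4) = -28 m
Net displacement = -41 m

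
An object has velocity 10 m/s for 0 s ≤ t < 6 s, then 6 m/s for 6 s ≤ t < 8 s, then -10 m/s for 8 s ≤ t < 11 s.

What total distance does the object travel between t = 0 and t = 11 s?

Total distance travelled is ∫|v| dt — sum the magnitudes of each area piece.
0–6 s: |10| × 6 = 60 m
6–8 s: |6| × 2 = 12 m
8–11 s: |-10| × 3 = 30 m
Total distance = 102 m

102 m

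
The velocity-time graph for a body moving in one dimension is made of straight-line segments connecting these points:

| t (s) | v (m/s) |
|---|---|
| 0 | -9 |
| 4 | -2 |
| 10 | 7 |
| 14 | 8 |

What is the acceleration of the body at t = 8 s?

1.5 m/s²

Acceleration is the slope of the v-t graph on 4–10 s: (7 − -2)/(10 − 4) = 1.5 m/s².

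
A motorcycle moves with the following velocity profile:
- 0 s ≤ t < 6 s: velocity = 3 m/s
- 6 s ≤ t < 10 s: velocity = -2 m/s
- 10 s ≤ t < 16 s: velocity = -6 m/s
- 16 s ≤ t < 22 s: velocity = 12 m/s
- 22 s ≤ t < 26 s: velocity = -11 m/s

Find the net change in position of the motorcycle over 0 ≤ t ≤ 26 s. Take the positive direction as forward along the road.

Displacement is the signed area under the v-t curve.
0–6 s: 3 × 6 = 18 m
6–10 s: -2 × 4 = -8 m
10–16 s: -6 × 6 = -36 m
16–22 s: 12 × 6 = 72 m
22–26 s: -11 × 4 = -44 m
Net displacement = 2 m

2 m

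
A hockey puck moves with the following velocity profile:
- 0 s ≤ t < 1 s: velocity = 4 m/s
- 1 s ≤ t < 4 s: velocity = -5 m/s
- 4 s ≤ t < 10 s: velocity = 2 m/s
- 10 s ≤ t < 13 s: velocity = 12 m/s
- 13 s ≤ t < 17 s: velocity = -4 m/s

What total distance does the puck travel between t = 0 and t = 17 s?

83 m

Total distance travelled is ∫|v| dt — sum the magnitudes of each area piece.
0–1 s: |4| × 1 = 4 m
1–4 s: |-5| × 3 = 15 m
4–10 s: |2| × 6 = 12 m
10–13 s: |12| × 3 = 36 m
13–17 s: |-4| × 4 = 16 m
Total distance = 83 m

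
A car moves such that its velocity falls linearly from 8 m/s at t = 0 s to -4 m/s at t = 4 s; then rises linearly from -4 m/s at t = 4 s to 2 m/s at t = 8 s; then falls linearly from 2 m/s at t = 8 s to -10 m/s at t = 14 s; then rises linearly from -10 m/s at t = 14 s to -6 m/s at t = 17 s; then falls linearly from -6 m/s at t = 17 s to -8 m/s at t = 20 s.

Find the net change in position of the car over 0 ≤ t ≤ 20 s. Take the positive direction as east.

Net displacement equals the area under the velocity-time graph (areas below the axis count negative).
0–4 s: ½(8 + -4)(4) = 8 m
4–8 s: ½(-4 + 2)(4) = -4 m
8–14 s: ½(2 + -10)(6) = -24 m
14–17 s: ½(-10 + -6)(3) = -24 m
17–20 s: ½(-6 + -8)(3) = -21 m
Net displacement = -65 m

-65 m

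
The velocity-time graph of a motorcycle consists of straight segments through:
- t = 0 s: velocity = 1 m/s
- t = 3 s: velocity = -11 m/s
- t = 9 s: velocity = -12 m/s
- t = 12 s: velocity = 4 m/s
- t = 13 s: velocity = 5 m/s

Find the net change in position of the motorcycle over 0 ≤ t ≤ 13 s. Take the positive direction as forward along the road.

Displacement is the signed area under the v-t curve.
0–3 s: ½(1 + -11)(3) = -15 m
3–9 s: ½(-11 + -12)(6) = -69 m
9–12 s: ½(-12 + 4)(3) = -12 m
12–13 s: ½(4 + 5)(1) = 4.5 m
Net displacement = -91.5 m

-91.5 m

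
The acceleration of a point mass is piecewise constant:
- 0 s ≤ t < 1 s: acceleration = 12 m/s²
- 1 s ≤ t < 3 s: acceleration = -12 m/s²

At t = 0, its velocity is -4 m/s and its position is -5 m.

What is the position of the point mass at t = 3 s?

On each constant-a segment, Δv = aΔt and Δx = v₀Δt + ½aΔt²; chain segment to segment.
0–1 s: v starts -4 m/s; Δx = -4·1 + ½·12·1² = 2 m; v ends 8 m/s.
1–3 s: v starts 8 m/s; Δx = 8·2 + ½·-12·2² = -8 m; v ends -16 m/s.
x(3) = -5 + Σ Δx = -11 m.

-11 m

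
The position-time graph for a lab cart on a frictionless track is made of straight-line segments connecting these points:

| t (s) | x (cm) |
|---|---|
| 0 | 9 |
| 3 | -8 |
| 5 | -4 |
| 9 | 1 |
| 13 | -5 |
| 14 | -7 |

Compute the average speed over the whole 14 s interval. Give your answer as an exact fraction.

Average speed = (total path length)/(elapsed time); on a piecewise-linear x-t graph the path length is Σ|Δx|.
0–3 s: |Δx| = |-8 − 9| = 17 cm
3–5 s: |Δx| = |-4 − -8| = 4 cm
5–9 s: |Δx| = |1 − -4| = 5 cm
9–13 s: |Δx| = |-5 − 1| = 6 cm
13–14 s: |Δx| = |-7 − -5| = 2 cm
Total path = 34 cm; average speed = 34/14 = 17/7 cm/s.

17/7 cm/s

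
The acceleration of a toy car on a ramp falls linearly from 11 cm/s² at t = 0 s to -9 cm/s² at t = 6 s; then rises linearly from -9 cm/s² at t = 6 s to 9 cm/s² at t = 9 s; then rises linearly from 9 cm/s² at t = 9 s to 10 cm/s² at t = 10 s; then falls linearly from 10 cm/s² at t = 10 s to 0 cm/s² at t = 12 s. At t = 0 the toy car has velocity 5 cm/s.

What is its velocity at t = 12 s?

Δv equals the area under the a-t graph; then v = v₀ + Δv.
0–6 s: ½(11 + -9)(6) = 6 cm/s
6–9 s: ½(-9 + 9)(3) = 0 cm/s
9–10 s: ½(9 + 10)(1) = 9.5 cm/s
10–12 s: ½(10 + 0)(2) = 10 cm/s
Δv = 25.5 cm/s, so v(12) = 5 + (25.5) = 30.5 cm/s.

30.5 cm/s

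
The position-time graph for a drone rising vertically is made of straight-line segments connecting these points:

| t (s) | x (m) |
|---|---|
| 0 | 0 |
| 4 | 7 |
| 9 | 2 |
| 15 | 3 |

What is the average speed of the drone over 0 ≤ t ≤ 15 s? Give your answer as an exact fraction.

Average speed = (total path length)/(elapsed time); on a piecewise-linear x-t graph the path length is Σ|Δx|.
0–4 s: |Δx| = |7 − 0| = 7 m
4–9 s: |Δx| = |2 − 7| = 5 m
9–15 s: |Δx| = |3 − 2| = 1 m
Total path = 13 m; average speed = 13/15 = 13/15 m/s.

13/15 m/s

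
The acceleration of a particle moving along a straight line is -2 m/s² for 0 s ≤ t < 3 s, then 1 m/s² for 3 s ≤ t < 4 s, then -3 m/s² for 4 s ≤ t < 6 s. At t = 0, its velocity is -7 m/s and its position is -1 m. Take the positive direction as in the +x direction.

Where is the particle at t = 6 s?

On each constant-a segment, Δv = aΔt and Δx = v₀Δt + ½aΔt²; chain segment to segment.
0–3 s: v starts -7 m/s; Δx = -7·3 + ½·-2·3² = -30 m; v ends -13 m/s.
3–4 s: v starts -13 m/s; Δx = -13·1 + ½·1·1² = -12.5 m; v ends -12 m/s.
4–6 s: v starts -12 m/s; Δx = -12·2 + ½·-3·2² = -30 m; v ends -18 m/s.
x(6) = -1 + Σ Δx = -73.5 m.

-73.5 m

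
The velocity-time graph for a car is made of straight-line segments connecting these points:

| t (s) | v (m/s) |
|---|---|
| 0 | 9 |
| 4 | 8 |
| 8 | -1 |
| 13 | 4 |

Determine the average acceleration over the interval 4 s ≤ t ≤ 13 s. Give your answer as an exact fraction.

-4/9 m/s²

Average acceleration = Δv/Δt = (4 − 8)/(13 − 4) = -4/9 m/s².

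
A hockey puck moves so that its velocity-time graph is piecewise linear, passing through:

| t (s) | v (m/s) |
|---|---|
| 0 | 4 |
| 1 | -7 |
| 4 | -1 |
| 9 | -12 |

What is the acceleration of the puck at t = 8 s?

Acceleration is the slope of the v-t graph on 4–9 s: (-12 − -1)/(9 − 4) = -2.2 m/s².

-2.2 m/s²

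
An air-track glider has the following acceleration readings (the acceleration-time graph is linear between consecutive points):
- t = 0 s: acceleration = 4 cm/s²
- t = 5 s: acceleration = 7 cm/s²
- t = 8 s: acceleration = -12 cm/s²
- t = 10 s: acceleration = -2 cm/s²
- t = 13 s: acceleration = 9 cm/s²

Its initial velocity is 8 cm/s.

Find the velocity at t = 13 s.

Δv equals the area under the a-t graph; then v = v₀ + Δv.
0–5 s: ½(4 + 7)(5) = 27.5 cm/s
5–8 s: ½(7 + -12)(3) = -7.5 cm/s
8–10 s: ½(-12 + -2)(2) = -14 cm/s
10–13 s: ½(-2 + 9)(3) = 10.5 cm/s
Δv = 16.5 cm/s, so v(13) = 8 + (16.5) = 24.5 cm/s.

24.5 cm/s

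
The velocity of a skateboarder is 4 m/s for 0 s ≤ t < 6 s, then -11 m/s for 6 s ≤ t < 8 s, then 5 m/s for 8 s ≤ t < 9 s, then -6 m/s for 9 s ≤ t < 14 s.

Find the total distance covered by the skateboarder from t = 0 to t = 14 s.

81 m

Total distance travelled is ∫|v| dt — sum the magnitudes of each area piece.
0–6 s: |4| × 6 = 24 m
6–8 s: |-11| × 2 = 22 m
8–9 s: |5| × 1 = 5 m
9–14 s: |-6| × 5 = 30 m
Total distance = 81 m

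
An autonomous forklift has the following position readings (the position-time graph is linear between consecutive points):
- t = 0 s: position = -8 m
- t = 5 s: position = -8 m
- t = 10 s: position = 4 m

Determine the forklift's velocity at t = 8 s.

2.4 m/s

Velocity is the slope of the x-t graph on 5–10 s: (4 − -8)/(10 − 5) = 2.4 m/s.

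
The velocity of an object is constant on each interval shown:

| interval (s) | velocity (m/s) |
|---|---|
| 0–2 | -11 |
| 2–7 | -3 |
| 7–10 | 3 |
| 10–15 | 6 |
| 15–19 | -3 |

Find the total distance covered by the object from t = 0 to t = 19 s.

Total distance travelled is ∫|v| dt — sum the magnitudes of each area piece.
0–2 s: |-11| × 2 = 22 m
2–7 s: |-3| × 5 = 15 m
7–10 s: |3| × 3 = 9 m
10–15 s: |6| × 5 = 30 m
15–19 s: |-3| × 4 = 12 m
Total distance = 88 m

88 m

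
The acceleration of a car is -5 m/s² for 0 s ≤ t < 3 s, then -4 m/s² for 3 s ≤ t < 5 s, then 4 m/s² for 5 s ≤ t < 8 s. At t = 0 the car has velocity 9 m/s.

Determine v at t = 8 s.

-2 m/s

Δv equals the area under the a-t graph; then v = v₀ + Δv.
0–3 s: -5 × 3 = -15 m/s
3–5 s: -4 × 2 = -8 m/s
5–8 s: 4 × 3 = 12 m/s
Δv = -11 m/s, so v(8) = 9 + (-11) = -2 m/s.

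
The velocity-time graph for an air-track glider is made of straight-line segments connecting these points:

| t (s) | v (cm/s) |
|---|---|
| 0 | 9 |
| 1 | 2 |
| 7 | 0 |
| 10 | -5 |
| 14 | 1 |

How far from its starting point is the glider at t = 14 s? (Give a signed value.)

-4 cm

Displacement is the signed area under the v-t curve.
0–1 s: ½(9 + 2)(1) = 5.5 cm
1–7 s: ½(2 + 0)(6) = 6 cm
7–10 s: ½(0 + -5)(3) = -7.5 cm
10–14 s: ½(-5 + 1)(4) = -8 cm
Net displacement = -4 cm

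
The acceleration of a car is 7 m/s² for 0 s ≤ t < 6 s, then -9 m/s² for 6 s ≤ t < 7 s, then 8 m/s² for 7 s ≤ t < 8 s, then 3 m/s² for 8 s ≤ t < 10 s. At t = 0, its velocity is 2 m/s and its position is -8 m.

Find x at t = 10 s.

On each constant-a segment, Δv = aΔt and Δx = v₀Δt + ½aΔt²; chain segment to segment.
0–6 s: v starts 2 m/s; Δx = 2·6 + ½·7·6² = 138 m; v ends 44 m/s.
6–7 s: v starts 44 m/s; Δx = 44·1 + ½·-9·1² = 39.5 m; v ends 35 m/s.
7–8 s: v starts 35 m/s; Δx = 35·1 + ½·8·1² = 39 m; v ends 43 m/s.
8–10 s: v starts 43 m/s; Δx = 43·2 + ½·3·2² = 92 m; v ends 49 m/s.
x(10) = -8 + Σ Δx = 300.5 m.

300.5 m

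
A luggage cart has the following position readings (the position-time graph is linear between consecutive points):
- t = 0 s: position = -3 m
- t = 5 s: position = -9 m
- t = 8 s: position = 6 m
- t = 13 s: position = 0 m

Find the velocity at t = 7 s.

5 m/s

Velocity is the slope of the x-t graph on 5–8 s: (6 − -9)/(8 − 5) = 5 m/s.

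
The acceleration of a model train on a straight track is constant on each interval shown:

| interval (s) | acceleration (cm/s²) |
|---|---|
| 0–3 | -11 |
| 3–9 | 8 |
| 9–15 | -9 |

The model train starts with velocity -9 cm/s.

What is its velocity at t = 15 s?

Δv equals the area under the a-t graph; then v = v₀ + Δv.
0–3 s: -11 × 3 = -33 cm/s
3–9 s: 8 × 6 = 48 cm/s
9–15 s: -9 × 6 = -54 cm/s
Δv = -39 cm/s, so v(15) = -9 + (-39) = -48 cm/s.

-48 cm/s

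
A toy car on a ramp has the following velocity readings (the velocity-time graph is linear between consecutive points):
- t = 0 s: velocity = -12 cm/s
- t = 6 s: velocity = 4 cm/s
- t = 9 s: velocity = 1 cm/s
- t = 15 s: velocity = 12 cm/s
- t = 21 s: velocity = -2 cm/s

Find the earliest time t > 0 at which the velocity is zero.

v changes sign on 0–6 s (from -12 to 4); the graph is linear there, so v = 0 at t = 0 + (12)·(6 − 0)/(4 − -12) = 4.5 s.

t = 4.5 s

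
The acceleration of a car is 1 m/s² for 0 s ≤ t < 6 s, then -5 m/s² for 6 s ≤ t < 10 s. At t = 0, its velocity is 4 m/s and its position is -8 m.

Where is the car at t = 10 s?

On each constant-a segment, Δv = aΔt and Δx = v₀Δt + ½aΔt²; chain segment to segment.
0–6 s: v starts 4 m/s; Δx = 4·6 + ½·1·6² = 42 m; v ends 10 m/s.
6–10 s: v starts 10 m/s; Δx = 10·4 + ½·-5·4² = 0 m; v ends -10 m/s.
x(10) = -8 + Σ Δx = 34 m.

34 m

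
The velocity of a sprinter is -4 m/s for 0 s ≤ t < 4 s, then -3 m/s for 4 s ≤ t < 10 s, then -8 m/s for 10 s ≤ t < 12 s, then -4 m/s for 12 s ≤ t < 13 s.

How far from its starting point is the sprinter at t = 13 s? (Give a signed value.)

Displacement is the signed area under the v-t curve.
0–4 s: -4 × 4 = -16 m
4–10 s: -3 × 6 = -18 m
10–12 s: -8 × 2 = -16 m
12–13 s: -4 × 1 = -4 m
Net displacement = -54 m

-54 m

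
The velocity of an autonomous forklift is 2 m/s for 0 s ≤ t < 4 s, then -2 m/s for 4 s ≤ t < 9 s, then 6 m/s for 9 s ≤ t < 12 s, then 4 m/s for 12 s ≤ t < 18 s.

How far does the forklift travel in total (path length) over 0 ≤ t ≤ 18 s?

60 m

Total distance travelled is ∫|v| dt — sum the magnitudes of each area piece.
0–4 s: |2| × 4 = 8 m
4–9 s: |-2| × 5 = 10 m
9–12 s: |6| × 3 = 18 m
12–18 s: |4| × 6 = 24 m
Total distance = 60 m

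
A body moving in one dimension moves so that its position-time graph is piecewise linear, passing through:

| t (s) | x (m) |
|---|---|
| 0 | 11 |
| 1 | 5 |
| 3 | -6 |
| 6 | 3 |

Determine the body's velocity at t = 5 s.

3 m/s

Velocity is the slope of the x-t graph on 3–6 s: (3 − -6)/(6 − 3) = 3 m/s.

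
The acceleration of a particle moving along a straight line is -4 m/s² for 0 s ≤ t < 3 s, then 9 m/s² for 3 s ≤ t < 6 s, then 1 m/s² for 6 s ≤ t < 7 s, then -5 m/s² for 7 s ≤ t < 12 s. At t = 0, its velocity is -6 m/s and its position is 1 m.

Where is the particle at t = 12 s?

-51.5 m

On each constant-a segment, Δv = aΔt and Δx = v₀Δt + ½aΔt²; chain segment to segment.
0–3 s: v starts -6 m/s; Δx = -6·3 + ½·-4·3² = -36 m; v ends -18 m/s.
3–6 s: v starts -18 m/s; Δx = -18·3 + ½·9·3² = -13.5 m; v ends 9 m/s.
6–7 s: v starts 9 m/s; Δx = 9·1 + ½·1·1² = 9.5 m; v ends 10 m/s.
7–12 s: v starts 10 m/s; Δx = 10·5 + ½·-5·5² = -12.5 m; v ends -15 m/s.
x(12) = 1 + Σ Δx = -51.5 m.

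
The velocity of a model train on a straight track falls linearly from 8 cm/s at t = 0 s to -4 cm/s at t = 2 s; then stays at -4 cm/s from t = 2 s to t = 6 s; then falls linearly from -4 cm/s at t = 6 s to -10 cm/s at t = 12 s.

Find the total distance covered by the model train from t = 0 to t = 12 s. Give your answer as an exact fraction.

194/3 cm

Total distance travelled is ∫|v| dt — sum the magnitudes of each area piece.
0–2 s: v = 0 at t = 4/3 s; triangle areas 16/3 + 4/3 = 20/3 cm
2–6 s: |-4| × 4 = 16 cm
6–12 s: |½(-4 + -10)(6)| = 42 cm
Total distance = 194/3 cm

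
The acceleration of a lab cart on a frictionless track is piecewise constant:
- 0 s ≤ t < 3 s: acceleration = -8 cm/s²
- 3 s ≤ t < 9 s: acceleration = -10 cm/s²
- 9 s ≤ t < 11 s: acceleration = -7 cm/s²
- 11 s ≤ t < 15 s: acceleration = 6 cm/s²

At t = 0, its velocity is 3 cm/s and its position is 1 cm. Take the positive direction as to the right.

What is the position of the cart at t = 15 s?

On each constant-a segment, Δv = aΔt and Δx = v₀Δt + ½aΔt²; chain segment to segment.
0–3 s: v starts 3 cm/s; Δx = 3·3 + ½·-8·3² = -27 cm; v ends -21 cm/s.
3–9 s: v starts -21 cm/s; Δx = -21·6 + ½·-10·6² = -306 cm; v ends -81 cm/s.
9–11 s: v starts -81 cm/s; Δx = -81·2 + ½·-7·2² = -176 cm; v ends -95 cm/s.
11–15 s: v starts -95 cm/s; Δx = -95·4 + ½·6·4² = -332 cm; v ends -71 cm/s.
x(15) = 1 + Σ Δx = -840 cm.

-840 cm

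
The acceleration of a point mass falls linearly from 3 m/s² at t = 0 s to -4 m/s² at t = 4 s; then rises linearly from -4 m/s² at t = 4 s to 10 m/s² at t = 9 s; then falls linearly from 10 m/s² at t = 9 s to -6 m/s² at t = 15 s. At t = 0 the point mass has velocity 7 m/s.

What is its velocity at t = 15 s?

Δv equals the area under the a-t graph; then v = v₀ + Δv.
0–4 s: ½(3 + -4)(4) = -2 m/s
4–9 s: ½(-4 + 10)(5) = 15 m/s
9–15 s: ½(10 + -6)(6) = 12 m/s
Δv = 25 m/s, so v(15) = 7 + (25) = 32 m/s.

32 m/s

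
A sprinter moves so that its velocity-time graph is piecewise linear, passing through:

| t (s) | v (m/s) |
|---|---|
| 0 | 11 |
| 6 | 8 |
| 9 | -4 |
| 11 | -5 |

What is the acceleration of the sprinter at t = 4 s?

Acceleration is the slope of the v-t graph on 0–6 s: (8 − 11)/(6 − 0) = -0.5 m/s².

-0.5 m/s²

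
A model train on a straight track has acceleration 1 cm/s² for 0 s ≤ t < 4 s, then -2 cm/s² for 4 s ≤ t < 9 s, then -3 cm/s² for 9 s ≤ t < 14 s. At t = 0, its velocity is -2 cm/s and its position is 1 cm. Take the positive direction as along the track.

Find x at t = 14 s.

-91.5 cm

On each constant-a segment, Δv = aΔt and Δx = v₀Δt + ½aΔt²; chain segment to segment.
0–4 s: v starts -2 cm/s; Δx = -2·4 + ½·1·4² = 0 cm; v ends 2 cm/s.
4–9 s: v starts 2 cm/s; Δx = 2·5 + ½·-2·5² = -15 cm; v ends -8 cm/s.
9–14 s: v starts -8 cm/s; Δx = -8·5 + ½·-3·5² = -77.5 cm; v ends -23 cm/s.
x(14) = 1 + Σ Δx = -91.5 cm.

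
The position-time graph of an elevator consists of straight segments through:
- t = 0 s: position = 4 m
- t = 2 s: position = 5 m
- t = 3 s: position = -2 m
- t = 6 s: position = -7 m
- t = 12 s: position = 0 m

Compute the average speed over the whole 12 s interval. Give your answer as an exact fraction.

Average speed = (total path length)/(elapsed time); on a piecewise-linear x-t graph the path length is Σ|Δx|.
0–2 s: |Δx| = |5 − 4| = 1 m
2–3 s: |Δx| = |-2 − 5| = 7 m
3–6 s: |Δx| = |-7 − -2| = 5 m
6–12 s: |Δx| = |0 − -7| = 7 m
Total path = 20 m; average speed = 20/12 = 5/3 m/s.

5/3 m/s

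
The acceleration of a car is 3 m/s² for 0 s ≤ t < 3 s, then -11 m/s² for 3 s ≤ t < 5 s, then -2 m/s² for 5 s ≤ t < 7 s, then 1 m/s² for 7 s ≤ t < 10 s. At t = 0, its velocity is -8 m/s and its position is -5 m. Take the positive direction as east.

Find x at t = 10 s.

-152 m

On each constant-a segment, Δv = aΔt and Δx = v₀Δt + ½aΔt²; chain segment to segment.
0–3 s: v starts -8 m/s; Δx = -8·3 + ½·3·3² = -10.5 m; v ends 1 m/s.
3–5 s: v starts 1 m/s; Δx = 1·2 + ½·-11·2² = -20 m; v ends -21 m/s.
5–7 s: v starts -21 m/s; Δx = -21·2 + ½·-2·2² = -46 m; v ends -25 m/s.
7–10 s: v starts -25 m/s; Δx = -25·3 + ½·1·3² = -70.5 m; v ends -22 m/s.
x(10) = -5 + Σ Δx = -152 m.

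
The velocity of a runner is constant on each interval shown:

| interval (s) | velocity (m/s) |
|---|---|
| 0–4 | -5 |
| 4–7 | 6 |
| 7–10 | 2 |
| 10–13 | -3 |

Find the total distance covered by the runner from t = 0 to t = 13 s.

53 m

Total distance travelled is ∫|v| dt — sum the magnitudes of each area piece.
0–4 s: |-5| × 4 = 20 m
4–7 s: |6| × 3 = 18 m
7–10 s: |2| × 3 = 6 m
10–13 s: |-3| × 3 = 9 m
Total distance = 53 m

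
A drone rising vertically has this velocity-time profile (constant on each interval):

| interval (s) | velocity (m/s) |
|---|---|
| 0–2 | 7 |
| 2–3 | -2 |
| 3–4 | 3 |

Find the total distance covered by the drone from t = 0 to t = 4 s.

19 m

Distance (not displacement) is the total path length: add the absolute areas under v-t.
0–2 s: |7| × 2 = 14 m
2–3 s: |-2| × 1 = 2 m
3–4 s: |3| × 1 = 3 m
Total distance = 19 m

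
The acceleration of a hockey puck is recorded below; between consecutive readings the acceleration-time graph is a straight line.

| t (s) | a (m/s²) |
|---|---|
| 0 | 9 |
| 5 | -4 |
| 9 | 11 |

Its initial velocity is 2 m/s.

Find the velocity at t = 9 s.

Δv equals the area under the a-t graph; then v = v₀ + Δv.
0–5 s: ½(9 + -4)(5) = 12.5 m/s
5–9 s: ½(-4 + 11)(4) = 14 m/s
Δv = 26.5 m/s, so v(9) = 2 + (26.5) = 28.5 m/s.

28.5 m/s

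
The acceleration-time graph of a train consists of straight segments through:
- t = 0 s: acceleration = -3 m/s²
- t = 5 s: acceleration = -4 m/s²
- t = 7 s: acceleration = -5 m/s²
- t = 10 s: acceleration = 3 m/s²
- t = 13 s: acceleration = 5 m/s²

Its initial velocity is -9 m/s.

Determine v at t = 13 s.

-26.5 m/s

Δv equals the area under the a-t graph; then v = v₀ + Δv.
0–5 s: ½(-3 + -4)(5) = -17.5 m/s
5–7 s: ½(-4 + -5)(2) = -9 m/s
7–10 s: ½(-5 + 3)(3) = -3 m/s
10–13 s: ½(3 + 5)(3) = 12 m/s
Δv = -17.5 m/s, so v(13) = -9 + (-17.5) = -26.5 m/s.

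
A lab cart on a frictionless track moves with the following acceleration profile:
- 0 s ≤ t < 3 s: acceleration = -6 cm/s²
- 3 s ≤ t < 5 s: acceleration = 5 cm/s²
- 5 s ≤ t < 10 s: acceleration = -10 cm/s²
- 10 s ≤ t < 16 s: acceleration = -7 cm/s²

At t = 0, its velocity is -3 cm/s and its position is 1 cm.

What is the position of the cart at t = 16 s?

-739 cm

On each constant-a segment, Δv = aΔt and Δx = v₀Δt + ½aΔt²; chain segment to segment.
0–3 s: v starts -3 cm/s; Δx = -3·3 + ½·-6·3² = -36 cm; v ends -21 cm/s.
3–5 s: v starts -21 cm/s; Δx = -21·2 + ½·5·2² = -32 cm; v ends -11 cm/s.
5–10 s: v starts -11 cm/s; Δx = -11·5 + ½·-10·5² = -180 cm; v ends -61 cm/s.
10–16 s: v starts -61 cm/s; Δx = -61·6 + ½·-7·6² = -492 cm; v ends -103 cm/s.
x(16) = 1 + Σ Δx = -739 cm.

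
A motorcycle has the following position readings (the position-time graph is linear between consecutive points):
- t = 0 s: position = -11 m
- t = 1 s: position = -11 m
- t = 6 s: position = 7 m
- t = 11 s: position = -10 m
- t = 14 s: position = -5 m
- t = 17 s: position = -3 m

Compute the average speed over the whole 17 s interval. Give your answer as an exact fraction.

Average speed = (total path length)/(elapsed time); on a piecewise-linear x-t graph the path length is Σ|Δx|.
0–1 s: |Δx| = |-11 − -11| = 0 m
1–6 s: |Δx| = |7 − -11| = 18 m
6–11 s: |Δx| = |-10 − 7| = 17 m
11–14 s: |Δx| = |-5 − -10| = 5 m
14–17 s: |Δx| = |-3 − -5| = 2 m
Total path = 42 m; average speed = 42/17 = 42/17 m/s.

42/17 m/s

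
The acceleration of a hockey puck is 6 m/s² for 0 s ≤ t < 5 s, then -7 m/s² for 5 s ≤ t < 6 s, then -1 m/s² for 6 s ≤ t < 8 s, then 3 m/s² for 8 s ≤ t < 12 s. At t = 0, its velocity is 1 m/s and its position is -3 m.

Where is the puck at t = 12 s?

On each constant-a segment, Δv = aΔt and Δx = v₀Δt + ½aΔt²; chain segment to segment.
0–5 s: v starts 1 m/s; Δx = 1·5 + ½·6·5² = 80 m; v ends 31 m/s.
5–6 s: v starts 31 m/s; Δx = 31·1 + ½·-7·1² = 27.5 m; v ends 24 m/s.
6–8 s: v starts 24 m/s; Δx = 24·2 + ½·-1·2² = 46 m; v ends 22 m/s.
8–12 s: v starts 22 m/s; Δx = 22·4 + ½·3·4² = 112 m; v ends 34 m/s.
x(12) = -3 + Σ Δx = 262.5 m.

262.5 m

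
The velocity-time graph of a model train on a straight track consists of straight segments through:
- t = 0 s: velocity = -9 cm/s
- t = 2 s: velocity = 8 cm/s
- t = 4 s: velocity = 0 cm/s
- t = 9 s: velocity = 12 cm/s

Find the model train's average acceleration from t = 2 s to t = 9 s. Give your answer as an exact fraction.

Average acceleration = Δv/Δt = (12 − 8)/(9 − 2) = 4/7 cm/s².

4/7 cm/s²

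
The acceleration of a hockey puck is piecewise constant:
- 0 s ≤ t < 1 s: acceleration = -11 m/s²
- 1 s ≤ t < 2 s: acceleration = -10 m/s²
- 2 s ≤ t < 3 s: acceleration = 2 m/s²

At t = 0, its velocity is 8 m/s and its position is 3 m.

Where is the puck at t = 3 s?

-14.5 m

On each constant-a segment, Δv = aΔt and Δx = v₀Δt + ½aΔt²; chain segment to segment.
0–1 s: v starts 8 m/s; Δx = 8·1 + ½·-11·1² = 2.5 m; v ends -3 m/s.
1–2 s: v starts -3 m/s; Δx = -3·1 + ½·-10·1² = -8 m; v ends -13 m/s.
2–3 s: v starts -13 m/s; Δx = -13·1 + ½·2·1² = -12 m; v ends -11 m/s.
x(3) = 3 + Σ Δx = -14.5 m.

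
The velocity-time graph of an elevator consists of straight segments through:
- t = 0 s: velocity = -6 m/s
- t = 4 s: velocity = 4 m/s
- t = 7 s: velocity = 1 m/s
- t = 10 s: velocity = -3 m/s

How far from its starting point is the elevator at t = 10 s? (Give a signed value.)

0.5 m

Displacement is the signed area under the v-t curve.
0–4 s: ½(-6 + 4)(4) = -4 m
4–7 s: ½(4 + 1)(3) = 7.5 m
7–10 s: ½(1 + -3)(3) = -3 m
Net displacement = 0.5 m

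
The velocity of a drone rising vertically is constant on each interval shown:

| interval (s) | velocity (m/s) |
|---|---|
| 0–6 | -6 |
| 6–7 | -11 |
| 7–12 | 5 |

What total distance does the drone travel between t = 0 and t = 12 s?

72 m

Total distance travelled is ∫|v| dt — sum the magnitudes of each area piece.
0–6 s: |-6| × 6 = 36 m
6–7 s: |-11| × 1 = 11 m
7–12 s: |5| × 5 = 25 m
Total distance = 72 m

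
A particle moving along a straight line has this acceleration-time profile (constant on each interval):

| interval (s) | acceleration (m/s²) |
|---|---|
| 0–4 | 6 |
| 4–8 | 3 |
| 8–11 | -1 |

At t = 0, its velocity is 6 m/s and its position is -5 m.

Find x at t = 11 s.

332.5 m

On each constant-a segment, Δv = aΔt and Δx = v₀Δt + ½aΔt²; chain segment to segment.
0–4 s: v starts 6 m/s; Δx = 6·4 + ½·6·4² = 72 m; v ends 30 m/s.
4–8 s: v starts 30 m/s; Δx = 30·4 + ½·3·4² = 144 m; v ends 42 m/s.
8–11 s: v starts 42 m/s; Δx = 42·3 + ½·-1·3² = 121.5 m; v ends 39 m/s.
x(11) = -5 + Σ Δx = 332.5 m.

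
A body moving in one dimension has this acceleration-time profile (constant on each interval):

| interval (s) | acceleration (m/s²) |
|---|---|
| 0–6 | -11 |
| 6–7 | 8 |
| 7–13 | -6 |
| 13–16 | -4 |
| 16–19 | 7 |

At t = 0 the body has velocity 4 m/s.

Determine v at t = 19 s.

-81 m/s

Δv equals the area under the a-t graph; then v = v₀ + Δv.
0–6 s: -11 × 6 = -66 m/s
6–7 s: 8 × 1 = 8 m/s
7–13 s: -6 × 6 = -36 m/s
13–16 s: -4 × 3 = -12 m/s
16–19 s: 7 × 3 = 21 m/s
Δv = -85 m/s, so v(19) = 4 + (-85) = -81 m/s.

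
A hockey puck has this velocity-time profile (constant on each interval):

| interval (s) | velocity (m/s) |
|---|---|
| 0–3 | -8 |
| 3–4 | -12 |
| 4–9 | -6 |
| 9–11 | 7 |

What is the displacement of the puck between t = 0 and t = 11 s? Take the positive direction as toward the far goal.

-52 m

Displacement is the signed area under the v-t curve.
0–3 s: -8 × 3 = -24 m
3–4 s: -12 × 1 = -12 m
4–9 s: -6 × 5 = -30 m
9–11 s: 7 × 2 = 14 m
Net displacement = -52 m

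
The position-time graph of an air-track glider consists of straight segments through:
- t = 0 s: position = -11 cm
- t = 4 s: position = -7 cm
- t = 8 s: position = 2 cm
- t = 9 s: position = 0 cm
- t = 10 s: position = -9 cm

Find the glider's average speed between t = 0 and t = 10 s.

Average speed = (total path length)/(elapsed time); on a piecewise-linear x-t graph the path length is Σ|Δx|.
0–4 s: |Δx| = |-7 − -11| = 4 cm
4–8 s: |Δx| = |2 − -7| = 9 cm
8–9 s: |Δx| = |0 − 2| = 2 cm
9–10 s: |Δx| = |-9 − 0| = 9 cm
Total path = 24 cm; average speed = 24/10 = 2.4 cm/s.

2.4 cm/s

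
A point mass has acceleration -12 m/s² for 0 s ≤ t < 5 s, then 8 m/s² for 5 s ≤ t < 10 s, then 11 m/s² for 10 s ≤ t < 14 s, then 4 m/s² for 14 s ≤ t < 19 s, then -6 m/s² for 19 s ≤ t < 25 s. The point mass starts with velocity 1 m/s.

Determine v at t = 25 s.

9 m/s

Δv equals the area under the a-t graph; then v = v₀ + Δv.
0–5 s: -12 × 5 = -60 m/s
5–10 s: 8 × 5 = 40 m/s
10–14 s: 11 × 4 = 44 m/s
14–19 s: 4 × 5 = 20 m/s
19–25 s: -6 × 6 = -36 m/s
Δv = 8 m/s, so v(25) = 1 + (8) = 9 m/s.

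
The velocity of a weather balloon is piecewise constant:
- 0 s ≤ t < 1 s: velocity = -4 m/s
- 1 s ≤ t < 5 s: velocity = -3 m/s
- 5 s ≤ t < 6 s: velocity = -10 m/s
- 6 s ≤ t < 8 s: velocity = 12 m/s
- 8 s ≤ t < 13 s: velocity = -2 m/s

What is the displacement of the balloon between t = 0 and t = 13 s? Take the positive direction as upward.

-12 m

Net displacement equals the area under the velocity-time graph (areas below the axis count negative).
0–1 s: -4 × 1 = -4 m
1–5 s: -3 × 4 = -12 m
5–6 s: -10 × 1 = -10 m
6–8 s: 12 × 2 = 24 m
8–13 s: -2 × 5 = -10 m
Net displacement = -12 m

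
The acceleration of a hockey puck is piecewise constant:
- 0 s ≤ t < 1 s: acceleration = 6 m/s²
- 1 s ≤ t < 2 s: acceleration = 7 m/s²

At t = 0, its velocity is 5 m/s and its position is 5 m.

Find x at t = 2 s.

27.5 m

On each constant-a segment, Δv = aΔt and Δx = v₀Δt + ½aΔt²; chain segment to segment.
0–1 s: v starts 5 m/s; Δx = 5·1 + ½·6·1² = 8 m; v ends 11 m/s.
1–2 s: v starts 11 m/s; Δx = 11·1 + ½·7·1² = 14.5 m; v ends 18 m/s.
x(2) = 5 + Σ Δx = 27.5 m.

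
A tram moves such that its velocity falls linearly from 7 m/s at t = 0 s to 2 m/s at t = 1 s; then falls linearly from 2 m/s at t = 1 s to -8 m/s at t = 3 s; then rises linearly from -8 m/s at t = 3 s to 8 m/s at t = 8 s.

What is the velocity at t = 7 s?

4.8 m/s

On 3–8 s the graph is linear from -8 to 8 m/s: v(7) = -8 + (8 − -8)·(7 − 3)/(8 − 3) = 4.8 m/s.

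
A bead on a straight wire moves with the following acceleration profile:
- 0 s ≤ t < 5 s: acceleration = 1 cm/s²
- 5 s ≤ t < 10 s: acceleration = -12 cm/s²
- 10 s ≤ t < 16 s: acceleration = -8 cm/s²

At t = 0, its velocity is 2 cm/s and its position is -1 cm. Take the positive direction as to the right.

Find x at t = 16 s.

On each constant-a segment, Δv = aΔt and Δx = v₀Δt + ½aΔt²; chain segment to segment.
0–5 s: v starts 2 cm/s; Δx = 2·5 + ½·1·5² = 22.5 cm; v ends 7 cm/s.
5–10 s: v starts 7 cm/s; Δx = 7·5 + ½·-12·5² = -115 cm; v ends -53 cm/s.
10–16 s: v starts -53 cm/s; Δx = -53·6 + ½·-8·6² = -462 cm; v ends -101 cm/s.
x(16) = -1 + Σ Δx = -555.5 cm.

-555.5 cm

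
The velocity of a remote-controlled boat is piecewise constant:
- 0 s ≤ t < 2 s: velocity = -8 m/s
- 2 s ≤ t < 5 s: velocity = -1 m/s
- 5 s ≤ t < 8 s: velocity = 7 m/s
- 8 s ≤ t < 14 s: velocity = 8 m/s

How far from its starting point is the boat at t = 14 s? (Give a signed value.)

Displacement is the signed area under the v-t curve.
0–2 s: -8 × 2 = -16 m
2–5 s: -1 × 3 = -3 m
5–8 s: 7 × 3 = 21 m
8–14 s: 8 × 6 = 48 m
Net displacement = 50 m

50 m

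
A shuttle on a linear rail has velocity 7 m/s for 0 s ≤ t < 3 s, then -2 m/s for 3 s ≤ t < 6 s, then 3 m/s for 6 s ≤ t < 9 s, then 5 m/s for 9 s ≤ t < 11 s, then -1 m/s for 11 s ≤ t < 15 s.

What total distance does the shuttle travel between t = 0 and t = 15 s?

Total distance travelled is ∫|v| dt — sum the magnitudes of each area piece.
0–3 s: |7| × 3 = 21 m
3–6 s: |-2| × 3 = 6 m
6–9 s: |3| × 3 = 9 m
9–11 s: |5| × 2 = 10 m
11–15 s: |-1| × 4 = 4 m
Total distance = 50 m

50 m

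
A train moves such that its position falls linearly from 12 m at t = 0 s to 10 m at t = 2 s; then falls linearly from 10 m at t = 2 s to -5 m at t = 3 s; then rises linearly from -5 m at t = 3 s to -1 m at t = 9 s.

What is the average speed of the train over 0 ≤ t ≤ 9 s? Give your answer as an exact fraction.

Average speed = (total path length)/(elapsed time); on a piecewise-linear x-t graph the path length is Σ|Δx|.
0–2 s: |Δx| = |10 − 12| = 2 m
2–3 s: |Δx| = |-5 − 10| = 15 m
3–9 s: |Δx| = |-1 − -5| = 4 m
Total path = 21 m; average speed = 21/9 = 7/3 m/s.

7/3 m/s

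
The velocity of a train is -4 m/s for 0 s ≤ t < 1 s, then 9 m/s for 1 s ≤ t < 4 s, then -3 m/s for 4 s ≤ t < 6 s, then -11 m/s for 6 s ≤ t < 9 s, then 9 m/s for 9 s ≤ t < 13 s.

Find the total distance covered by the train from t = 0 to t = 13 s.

106 m

Distance (not displacement) is the total path length: add the absolute areas under v-t.
0–1 s: |-4| × 1 = 4 m
1–4 s: |9| × 3 = 27 m
4–6 s: |-3| × 2 = 6 m
6–9 s: |-11| × 3 = 33 m
9–13 s: |9| × 4 = 36 m
Total distance = 106 m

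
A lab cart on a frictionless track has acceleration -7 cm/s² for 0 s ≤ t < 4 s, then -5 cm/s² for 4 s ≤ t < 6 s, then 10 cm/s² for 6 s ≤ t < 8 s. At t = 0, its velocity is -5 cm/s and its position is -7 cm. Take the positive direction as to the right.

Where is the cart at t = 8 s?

-225 cm

On each constant-a segment, Δv = aΔt and Δx = v₀Δt + ½aΔt²; chain segment to segment.
0–4 s: v starts -5 cm/s; Δx = -5·4 + ½·-7·4² = -76 cm; v ends -33 cm/s.
4–6 s: v starts -33 cm/s; Δx = -33·2 + ½·-5·2² = -76 cm; v ends -43 cm/s.
6–8 s: v starts -43 cm/s; Δx = -43·2 + ½·10·2² = -66 cm; v ends -23 cm/s.
x(8) = -7 + Σ Δx = -225 cm.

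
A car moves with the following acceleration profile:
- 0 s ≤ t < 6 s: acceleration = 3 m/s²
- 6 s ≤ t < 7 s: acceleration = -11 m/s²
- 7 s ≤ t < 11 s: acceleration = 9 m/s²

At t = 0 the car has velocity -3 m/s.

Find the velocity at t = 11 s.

Δv equals the area under the a-t graph; then v = v₀ + Δv.
0–6 s: 3 × 6 = 18 m/s
6–7 s: -11 × 1 = -11 m/s
7–11 s: 9 × 4 = 36 m/s
Δv = 43 m/s, so v(11) = -3 + (43) = 40 m/s.

40 m/s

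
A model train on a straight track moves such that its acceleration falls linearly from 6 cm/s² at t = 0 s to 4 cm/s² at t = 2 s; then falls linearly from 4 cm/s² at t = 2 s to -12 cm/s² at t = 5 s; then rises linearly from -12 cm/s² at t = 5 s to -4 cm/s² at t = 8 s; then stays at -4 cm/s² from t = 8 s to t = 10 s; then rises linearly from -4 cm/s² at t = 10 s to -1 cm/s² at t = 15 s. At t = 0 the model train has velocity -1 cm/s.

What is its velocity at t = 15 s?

-47.5 cm/s

Δv equals the area under the a-t graph; then v = v₀ + Δv.
0–2 s: ½(6 + 4)(2) = 10 cm/s
2–5 s: ½(4 + -12)(3) = -12 cm/s
5–8 s: ½(-12 + -4)(3) = -24 cm/s
8–10 s: -4 × 2 = -8 cm/s
10–15 s: ½(-4 + -1)(5) = -12.5 cm/s
Δv = -46.5 cm/s, so v(15) = -1 + (-46.5) = -47.5 cm/s.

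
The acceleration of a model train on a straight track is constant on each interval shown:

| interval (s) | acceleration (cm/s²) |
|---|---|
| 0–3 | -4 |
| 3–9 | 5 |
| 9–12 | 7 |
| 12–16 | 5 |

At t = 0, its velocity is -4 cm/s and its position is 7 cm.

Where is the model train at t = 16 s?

On each constant-a segment, Δv = aΔt and Δx = v₀Δt + ½aΔt²; chain segment to segment.
0–3 s: v starts -4 cm/s; Δx = -4·3 + ½·-4·3² = -30 cm; v ends -16 cm/s.
3–9 s: v starts -16 cm/s; Δx = -16·6 + ½·5·6² = -6 cm; v ends 14 cm/s.
9–12 s: v starts 14 cm/s; Δx = 14·3 + ½·7·3² = 73.5 cm; v ends 35 cm/s.
12–16 s: v starts 35 cm/s; Δx = 35·4 + ½·5·4² = 180 cm; v ends 55 cm/s.
x(16) = 7 + Σ Δx = 224.5 cm.

224.5 cm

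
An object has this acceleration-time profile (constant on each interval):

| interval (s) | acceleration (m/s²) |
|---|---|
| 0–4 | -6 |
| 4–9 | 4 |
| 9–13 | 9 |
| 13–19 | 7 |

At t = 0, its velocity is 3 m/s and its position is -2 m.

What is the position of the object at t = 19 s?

On each constant-a segment, Δv = aΔt and Δx = v₀Δt + ½aΔt²; chain segment to segment.
0–4 s: v starts 3 m/s; Δx = 3·4 + ½·-6·4² = -36 m; v ends -21 m/s.
4–9 s: v starts -21 m/s; Δx = -21·5 + ½·4·5² = -55 m; v ends -1 m/s.
9–13 s: v starts -1 m/s; Δx = -1·4 + ½·9·4² = 68 m; v ends 35 m/s.
13–19 s: v starts 35 m/s; Δx = 35·6 + ½·7·6² = 336 m; v ends 77 m/s.
x(19) = -2 + Σ Δx = 311 m.

311 m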